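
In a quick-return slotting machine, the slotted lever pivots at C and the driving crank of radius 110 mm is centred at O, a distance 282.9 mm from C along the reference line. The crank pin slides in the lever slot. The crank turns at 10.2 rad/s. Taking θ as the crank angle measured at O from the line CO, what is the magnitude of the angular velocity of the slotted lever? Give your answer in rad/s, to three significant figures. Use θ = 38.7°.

ω = 10.2 rad/s
Crank pin A relative to C: A = (d + r cosθ, r sinθ); lever angle φ = atan2(r sinθ, d + r cosθ).
Differentiating tanφ: φ̇ = rω(d cosθ + r)/(d² + r² + 2dr cosθ).
d² + r² + 2dr cosθ = |CA|² = 0.140705 m²;  d cosθ + r = +0.33078 m.
|ω_lever| = |0.11·10.2·+0.33078| / 0.140705 = 2.6377 rad/s.

2.64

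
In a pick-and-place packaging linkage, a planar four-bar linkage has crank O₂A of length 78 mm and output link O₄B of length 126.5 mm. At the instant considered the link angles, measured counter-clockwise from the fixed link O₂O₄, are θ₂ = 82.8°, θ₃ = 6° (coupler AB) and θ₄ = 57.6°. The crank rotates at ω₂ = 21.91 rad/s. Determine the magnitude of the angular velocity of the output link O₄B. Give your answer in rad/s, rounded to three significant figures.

ω₂ = 21.91 rad/s
Differentiating the loop-closure r₂e^{iθ₂}+r₃e^{iθ₃}=r₁+r₄e^{iθ₄} gives r₂ω₂e^{iθ₂}+r₃ω₃e^{iθ₃}=r₄ω₄e^{iθ₄}.
Eliminating the other unknown: ω₄ = r₂ω₂ sin(θ₂−θ₃) / [r₄ sin(θ₄−θ₃)].
Numerator sine = +0.97358; denominator sine = +0.78369.
Result = 0.078·21.91·(+0.97358) / (0.1265·(+0.78369)) = +16.783 rad/s; magnitude 16.783 rad/s.

16.8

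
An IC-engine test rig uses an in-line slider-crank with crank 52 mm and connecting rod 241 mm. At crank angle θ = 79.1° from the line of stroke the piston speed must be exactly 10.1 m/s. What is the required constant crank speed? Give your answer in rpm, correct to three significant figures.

For an in-line slider-crank, |v_piston| = rω|sinθ|·[1 + r cosθ/√(L² − r² sin²θ)].
With r = 0.052 m, L = 0.241 m, θ = 79.1°: the bracketed kinematic factor |dx/dθ| = 0.053194 m.
ω = v/|dx/dθ| = 10.1/0.053194 = 189.87 rad/s.
N = 60ω/(2π) = 1813.1 rpm.

1810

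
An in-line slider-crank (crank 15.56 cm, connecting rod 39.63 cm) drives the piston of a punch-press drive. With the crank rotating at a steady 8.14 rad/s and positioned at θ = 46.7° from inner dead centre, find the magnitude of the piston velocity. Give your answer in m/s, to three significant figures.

ω = 8.14 rad/s
For an in-line slider-crank, x = r cosθ + √(L² − r² sin²θ), so v = −rω sinθ·[1 + r cosθ/√(L² − r² sin²θ)].
With r = 0.1556 m, L = 0.3963 m, θ = 46.7°: √(L² − r² sin²θ) = 0.37978 m.
v = −0.1556·8.14·0.72777·[1 + 0.1556·0.68582/0.37978] = -1.1808 m/s.
|v| = 1.1808 m/s.

1.18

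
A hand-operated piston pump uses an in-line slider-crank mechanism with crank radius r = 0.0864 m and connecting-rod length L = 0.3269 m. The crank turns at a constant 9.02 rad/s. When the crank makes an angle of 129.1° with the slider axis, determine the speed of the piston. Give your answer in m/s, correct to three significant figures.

0.502

ω = 9.02 rad/s
For an in-line slider-crank, x = r cosθ + √(L² − r² sin²θ), so v = −rω sinθ·[1 + r cosθ/√(L² − r² sin²θ)].
With r = 0.0864 m, L = 0.3269 m, θ = 129.1°: √(L² − r² sin²θ) = 0.31995 m.
v = −0.0864·9.02·0.77605·[1 + 0.0864·-0.63068/0.31995] = -0.50179 m/s.
|v| = 0.50179 m/s.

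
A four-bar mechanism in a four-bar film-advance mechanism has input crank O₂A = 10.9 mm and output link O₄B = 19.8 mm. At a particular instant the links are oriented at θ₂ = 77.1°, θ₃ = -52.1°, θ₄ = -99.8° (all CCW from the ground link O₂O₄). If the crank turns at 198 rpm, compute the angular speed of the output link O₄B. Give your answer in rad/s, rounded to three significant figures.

ω₂ = 20.73 rad/s (from 198 rpm).
Differentiating the loop-closure r₂e^{iθ₂}+r₃e^{iθ₃}=r₁+r₄e^{iθ₄} gives r₂ω₂e^{iθ₂}+r₃ω₃e^{iθ₃}=r₄ω₄e^{iθ₄}.
Eliminating the other unknown: ω₄ = r₂ω₂ sin(θ₂−θ₃) / [r₄ sin(θ₄−θ₃)].
Numerator sine = +0.77494; denominator sine = -0.73963.
Result = 0.0109·20.73·(+0.77494) / (0.0198·(-0.73963)) = -11.959 rad/s; magnitude 11.959 rad/s.

12.0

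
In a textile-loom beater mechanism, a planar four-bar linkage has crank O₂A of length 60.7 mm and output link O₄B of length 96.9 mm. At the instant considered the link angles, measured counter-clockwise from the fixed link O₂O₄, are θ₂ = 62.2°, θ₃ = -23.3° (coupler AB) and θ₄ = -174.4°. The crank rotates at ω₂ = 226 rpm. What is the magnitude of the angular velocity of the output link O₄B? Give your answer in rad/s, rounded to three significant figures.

30.6

ω₂ = 23.67 rad/s (from 226 rpm).
Differentiating the loop-closure r₂e^{iθ₂}+r₃e^{iθ₃}=r₁+r₄e^{iθ₄} gives r₂ω₂e^{iθ₂}+r₃ω₃e^{iθ₃}=r₄ω₄e^{iθ₄}.
Eliminating the other unknown: ω₄ = r₂ω₂ sin(θ₂−θ₃) / [r₄ sin(θ₄−θ₃)].
Numerator sine = +0.99692; denominator sine = -0.48328.
Result = 0.0607·23.67·(+0.99692) / (0.0969·(-0.48328)) = -30.582 rad/s; magnitude 30.582 rad/s.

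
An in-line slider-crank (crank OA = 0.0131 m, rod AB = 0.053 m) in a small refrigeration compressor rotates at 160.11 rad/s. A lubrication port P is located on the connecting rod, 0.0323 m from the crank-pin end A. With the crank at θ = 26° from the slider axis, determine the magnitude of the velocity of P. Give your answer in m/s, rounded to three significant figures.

ω = 160.1 rad/s.  Crank-pin speed |V_A| = rω = 2.0974 m/s, perpendicular to OA.
Rod angle: sinφ = −(r/L) sinθ ⇒ φ = -6.220°; ω_rod = −rω cosθ/√(L²−r²sin²θ) = -35.78 rad/s.
V_P = V_A + ω_rod × AP, with AP = 0.0323 m along the rod.
Components: V_Px = −rω sinθ − a·ω_rod·sinφ = -1.0447 m/s;  V_Py = rω cosθ + a·ω_rod·cosφ = +0.73628 m/s.
|V_P| = √(V_Px² + V_Py²) = 1.2781 m/s.

1.28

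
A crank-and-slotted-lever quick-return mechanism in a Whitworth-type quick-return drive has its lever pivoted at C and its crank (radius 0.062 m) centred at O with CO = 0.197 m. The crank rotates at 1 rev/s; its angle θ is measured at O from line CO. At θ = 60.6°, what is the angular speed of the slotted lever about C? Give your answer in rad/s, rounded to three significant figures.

1.13

ω = 6.283 rad/s (from 1 rev/s).
Crank pin A relative to C: A = (d + r cosθ, r sinθ); lever angle φ = atan2(r sinθ, d + r cosθ).
Differentiating tanφ: φ̇ = rω(d cosθ + r)/(d² + r² + 2dr cosθ).
d² + r² + 2dr cosθ = |CA|² = 0.0546448 m²;  d cosθ + r = +0.15871 m.
|ω_lever| = |0.062·6.283·+0.15871| / 0.0546448 = 1.1314 rad/s.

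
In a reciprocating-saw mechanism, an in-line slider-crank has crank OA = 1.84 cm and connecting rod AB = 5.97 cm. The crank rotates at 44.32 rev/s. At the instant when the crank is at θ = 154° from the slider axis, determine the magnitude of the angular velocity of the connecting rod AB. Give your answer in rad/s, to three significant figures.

77.9

ω = 278.5 rad/s (converted from 44.32 rev/s).
The rod makes angle φ with the slider axis where L sinφ = r sinθ; differentiating, L cosφ·φ̇ = r ω cosθ.
L cosφ = √(L² − r² sin²θ) = 0.059153 m.
|ω_rod| = r ω |cosθ| / √(L² − r² sin²θ) = 0.0184·278.5·0.89879/0.059153 = 77.855 rad/s.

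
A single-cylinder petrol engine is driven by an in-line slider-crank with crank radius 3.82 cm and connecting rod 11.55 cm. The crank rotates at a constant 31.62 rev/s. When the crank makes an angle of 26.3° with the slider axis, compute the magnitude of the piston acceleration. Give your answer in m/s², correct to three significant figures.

1670

ω = 2π·31.6 = 198.7 rad/s
x(θ) = r cosθ + √(L² − r² sin²θ); with ω constant, a = ω²·d²x/dθ².
d²x/dθ² = −r cosθ − r²(cos2θ)/√u − r⁴ sin²2θ/(4u^{3/2}),  u = L² − r² sin²θ = 0.0130538 m².
Substituting r = 0.0382 m, L = 0.1155 m, θ = 26.3°: d²x/dθ² = -0.042228 m.
a = ω²·d²x/dθ² = (198.7)²·(-0.042228) = -1666.8 m/s²;  |a| = 1666.8 m/s².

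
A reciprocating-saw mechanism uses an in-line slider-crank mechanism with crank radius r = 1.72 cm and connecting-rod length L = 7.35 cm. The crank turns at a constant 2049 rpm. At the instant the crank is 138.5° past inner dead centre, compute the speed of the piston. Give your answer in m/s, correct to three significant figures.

2.01

ω = 2π·2049/60 = 214.6 rad/s
For an in-line slider-crank, x = r cosθ + √(L² − r² sin²θ), so v = −rω sinθ·[1 + r cosθ/√(L² − r² sin²θ)].
With r = 0.0172 m, L = 0.0735 m, θ = 138.5°: √(L² − r² sin²θ) = 0.072611 m.
v = −0.0172·214.6·0.66262·[1 + 0.0172·-0.74896/0.072611] = -2.0116 m/s.
|v| = 2.0116 m/s.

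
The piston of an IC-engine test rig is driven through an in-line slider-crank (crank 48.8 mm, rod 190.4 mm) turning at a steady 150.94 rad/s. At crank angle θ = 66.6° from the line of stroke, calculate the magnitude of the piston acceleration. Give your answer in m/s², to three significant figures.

ω = 150.9 rad/s
x(θ) = r cosθ + √(L² − r² sin²θ); with ω constant, a = ω²·d²x/dθ².
d²x/dθ² = −r cosθ − r²(cos2θ)/√u − r⁴ sin²2θ/(4u^{3/2}),  u = L² − r² sin²θ = 0.0342463 m².
Substituting r = 0.0488 m, L = 0.1904 m, θ = 66.6°: d²x/dθ² = -0.010691 m.
a = ω²·d²x/dθ² = (150.9)²·(-0.010691) = -243.56 m/s²;  |a| = 243.56 m/s².

244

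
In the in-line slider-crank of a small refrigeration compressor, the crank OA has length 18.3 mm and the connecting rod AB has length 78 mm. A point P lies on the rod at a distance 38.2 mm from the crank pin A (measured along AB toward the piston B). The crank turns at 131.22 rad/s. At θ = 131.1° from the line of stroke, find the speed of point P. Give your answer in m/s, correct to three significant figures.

ω = 131.2 rad/s.  Crank-pin speed |V_A| = rω = 2.4013 m/s, perpendicular to OA.
Rod angle: sinφ = −(r/L) sinθ ⇒ φ = -10.183°; ω_rod = −rω cosθ/√(L²−r²sin²θ) = +20.562 rad/s.
V_P = V_A + ω_rod × AP, with AP = 0.0382 m along the rod.
Components: V_Px = −rω sinθ − a·ω_rod·sinφ = -1.6707 m/s;  V_Py = rω cosθ + a·ω_rod·cosφ = -0.80548 m/s.
|V_P| = √(V_Px² + V_Py²) = 1.8547 m/s.

1.85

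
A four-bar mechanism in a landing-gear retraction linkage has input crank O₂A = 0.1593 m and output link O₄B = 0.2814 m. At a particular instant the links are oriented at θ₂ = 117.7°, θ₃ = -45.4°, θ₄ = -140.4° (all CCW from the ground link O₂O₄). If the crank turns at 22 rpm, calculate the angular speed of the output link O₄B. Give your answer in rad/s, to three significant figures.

ω₂ = 2.304 rad/s (from 22 rpm).
Differentiating the loop-closure r₂e^{iθ₂}+r₃e^{iθ₃}=r₁+r₄e^{iθ₄} gives r₂ω₂e^{iθ₂}+r₃ω₃e^{iθ₃}=r₄ω₄e^{iθ₄}.
Eliminating the other unknown: ω₄ = r₂ω₂ sin(θ₂−θ₃) / [r₄ sin(θ₄−θ₃)].
Numerator sine = +0.29070; denominator sine = -0.99619.
Result = 0.1593·2.304·(+0.29070) / (0.2814·(-0.99619)) = -0.38058 rad/s; magnitude 0.38058 rad/s.

0.381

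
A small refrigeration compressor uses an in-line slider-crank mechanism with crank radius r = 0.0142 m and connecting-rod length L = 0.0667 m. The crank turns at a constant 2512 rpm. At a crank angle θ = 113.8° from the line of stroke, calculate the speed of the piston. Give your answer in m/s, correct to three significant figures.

3.12

ω = 2π·2512/60 = 263.1 rad/s
For an in-line slider-crank, x = r cosθ + √(L² − r² sin²θ), so v = −rω sinθ·[1 + r cosθ/√(L² − r² sin²θ)].
With r = 0.0142 m, L = 0.0667 m, θ = 113.8°: √(L² − r² sin²θ) = 0.065422 m.
v = −0.0142·263.1·0.91496·[1 + 0.0142·-0.40355/0.065422] = -3.1184 m/s.
|v| = 3.1184 m/s.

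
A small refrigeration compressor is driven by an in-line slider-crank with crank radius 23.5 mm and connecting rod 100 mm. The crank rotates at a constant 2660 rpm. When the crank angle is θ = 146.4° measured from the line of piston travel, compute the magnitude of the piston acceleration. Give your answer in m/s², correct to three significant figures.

1350

ω = 2π·2660/60 = 278.6 rad/s
x(θ) = r cosθ + √(L² − r² sin²θ); with ω constant, a = ω²·d²x/dθ².
d²x/dθ² = −r cosθ − r²(cos2θ)/√u − r⁴ sin²2θ/(4u^{3/2}),  u = L² − r² sin²θ = 0.00983088 m².
Substituting r = 0.0235 m, L = 0.1 m, θ = 146.4°: d²x/dθ² = +0.017349 m.
a = ω²·d²x/dθ² = (278.6)²·(+0.017349) = +1346.1 m/s²;  |a| = 1346.1 m/s².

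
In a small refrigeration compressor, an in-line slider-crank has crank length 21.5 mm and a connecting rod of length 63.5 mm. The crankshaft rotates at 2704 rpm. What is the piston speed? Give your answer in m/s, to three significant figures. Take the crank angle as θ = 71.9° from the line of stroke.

6.43

ω = 2π·2704/60 = 283.2 rad/s
For an in-line slider-crank, x = r cosθ + √(L² − r² sin²θ), so v = −rω sinθ·[1 + r cosθ/√(L² − r² sin²θ)].
With r = 0.0215 m, L = 0.0635 m, θ = 71.9°: √(L² − r² sin²θ) = 0.060122 m.
v = −0.0215·283.2·0.95052·[1 + 0.0215·0.31068/0.060122] = -6.4296 m/s.
|v| = 6.4296 m/s.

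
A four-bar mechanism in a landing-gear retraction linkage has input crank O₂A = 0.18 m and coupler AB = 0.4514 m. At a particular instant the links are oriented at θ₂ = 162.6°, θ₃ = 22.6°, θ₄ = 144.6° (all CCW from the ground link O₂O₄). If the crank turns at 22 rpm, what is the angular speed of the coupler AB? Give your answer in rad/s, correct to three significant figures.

0.335

ω₂ = 2.304 rad/s (from 22 rpm).
Differentiating the loop-closure r₂e^{iθ₂}+r₃e^{iθ₃}=r₁+r₄e^{iθ₄} gives r₂ω₂e^{iθ₂}+r₃ω₃e^{iθ₃}=r₄ω₄e^{iθ₄}.
Eliminating the other unknown: ω₃ = r₂ω₂ sin(θ₄−θ₂) / [r₃ sin(θ₃−θ₄)].
Numerator sine = -0.30902; denominator sine = -0.84805.
Result = 0.18·2.304·(-0.30902) / (0.4514·(-0.84805)) = +0.33475 rad/s; magnitude 0.33475 rad/s.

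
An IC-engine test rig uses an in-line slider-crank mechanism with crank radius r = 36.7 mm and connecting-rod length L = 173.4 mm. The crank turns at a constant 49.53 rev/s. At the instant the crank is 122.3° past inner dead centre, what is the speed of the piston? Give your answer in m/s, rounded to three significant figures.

ω = 2π·49.5 = 311.2 rad/s
For an in-line slider-crank, x = r cosθ + √(L² − r² sin²θ), so v = −rω sinθ·[1 + r cosθ/√(L² − r² sin²θ)].
With r = 0.0367 m, L = 0.1734 m, θ = 122.3°: √(L² − r² sin²θ) = 0.1706 m.
v = −0.0367·311.2·0.84526·[1 + 0.0367·-0.53435/0.1706] = -8.5442 m/s.
|v| = 8.5442 m/s.

8.54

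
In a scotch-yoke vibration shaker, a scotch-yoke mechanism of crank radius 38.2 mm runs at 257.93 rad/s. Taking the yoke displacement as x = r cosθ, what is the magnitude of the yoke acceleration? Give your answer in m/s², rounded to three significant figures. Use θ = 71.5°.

ω = 257.9 rad/s
x = r cosθ ⇒ ẍ = −rω² cosθ (ω constant).
|a| = rω²|cosθ| = 0.0382·(257.9)²·|cos 71.5°| = 806.39 m/s².

806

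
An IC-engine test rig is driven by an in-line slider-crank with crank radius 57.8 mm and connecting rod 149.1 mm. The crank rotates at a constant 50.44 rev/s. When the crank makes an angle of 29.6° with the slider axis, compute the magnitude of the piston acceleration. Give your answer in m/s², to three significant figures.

6290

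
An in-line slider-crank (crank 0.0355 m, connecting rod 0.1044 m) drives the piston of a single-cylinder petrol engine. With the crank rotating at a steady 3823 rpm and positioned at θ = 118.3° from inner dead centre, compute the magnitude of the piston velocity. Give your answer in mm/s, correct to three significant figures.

10400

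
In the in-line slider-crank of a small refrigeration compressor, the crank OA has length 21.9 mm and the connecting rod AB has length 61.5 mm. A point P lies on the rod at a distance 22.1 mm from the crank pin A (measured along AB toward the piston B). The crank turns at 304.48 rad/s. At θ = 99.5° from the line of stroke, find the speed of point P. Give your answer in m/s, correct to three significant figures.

ω = 304.5 rad/s.  Crank-pin speed |V_A| = rω = 6.6681 m/s, perpendicular to OA.
Rod angle: sinφ = −(r/L) sinθ ⇒ φ = -20.562°; ω_rod = −rω cosθ/√(L²−r²sin²θ) = +19.113 rad/s.
V_P = V_A + ω_rod × AP, with AP = 0.0221 m along the rod.
Components: V_Px = −rω sinθ − a·ω_rod·sinφ = -6.4283 m/s;  V_Py = rω cosθ + a·ω_rod·cosφ = -0.70507 m/s.
|V_P| = √(V_Px² + V_Py²) = 6.4669 m/s.

6.47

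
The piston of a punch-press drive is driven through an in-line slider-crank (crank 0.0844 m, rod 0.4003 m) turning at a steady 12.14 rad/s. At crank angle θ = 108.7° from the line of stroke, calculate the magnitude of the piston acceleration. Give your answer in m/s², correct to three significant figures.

6.10

ω = 12.14 rad/s
x(θ) = r cosθ + √(L² − r² sin²θ); with ω constant, a = ω²·d²x/dθ².
d²x/dθ² = −r cosθ − r²(cos2θ)/√u − r⁴ sin²2θ/(4u^{3/2}),  u = L² − r² sin²θ = 0.153849 m².
Substituting r = 0.0844 m, L = 0.4003 m, θ = 108.7°: d²x/dθ² = +0.041409 m.
a = ω²·d²x/dθ² = (12.14)²·(+0.041409) = +6.1029 m/s²;  |a| = 6.1029 m/s².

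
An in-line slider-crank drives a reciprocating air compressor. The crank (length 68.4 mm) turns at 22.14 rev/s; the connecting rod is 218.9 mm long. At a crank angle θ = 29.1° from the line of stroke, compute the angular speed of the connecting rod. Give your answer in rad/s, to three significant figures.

ω = 139.1 rad/s (converted from 22.14 rev/s).
The rod makes angle φ with the slider axis where L sinφ = r sinθ; differentiating, L cosφ·φ̇ = r ω cosθ.
L cosφ = √(L² − r² sin²θ) = 0.21636 m.
|ω_rod| = r ω |cosθ| / √(L² − r² sin²θ) = 0.0684·139.1·0.87377/0.21636 = 38.427 rad/s.

38.4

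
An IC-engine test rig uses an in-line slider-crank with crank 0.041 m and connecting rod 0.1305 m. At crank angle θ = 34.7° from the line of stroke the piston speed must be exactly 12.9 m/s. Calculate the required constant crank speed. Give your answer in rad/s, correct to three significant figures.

For an in-line slider-crank, |v_piston| = rω|sinθ|·[1 + r cosθ/√(L² − r² sin²θ)].
With r = 0.041 m, L = 0.1305 m, θ = 34.7°: the bracketed kinematic factor |dx/dθ| = 0.029468 m.
ω = v/|dx/dθ| = 12.9/0.029468 = 437.76 rad/s.

438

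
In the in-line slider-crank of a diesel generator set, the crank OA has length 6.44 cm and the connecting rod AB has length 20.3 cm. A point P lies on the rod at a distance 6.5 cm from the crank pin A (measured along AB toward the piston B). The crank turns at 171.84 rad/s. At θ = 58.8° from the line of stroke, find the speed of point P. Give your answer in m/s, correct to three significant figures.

ω = 171.8 rad/s.  Crank-pin speed |V_A| = rω = 11.066 m/s, perpendicular to OA.
Rod angle: sinφ = −(r/L) sinθ ⇒ φ = -15.745°; ω_rod = −rω cosθ/√(L²−r²sin²θ) = -29.341 rad/s.
V_P = V_A + ω_rod × AP, with AP = 0.065 m along the rod.
Components: V_Px = −rω sinθ − a·ω_rod·sinφ = -9.9834 m/s;  V_Py = rω cosθ + a·ω_rod·cosφ = +3.8971 m/s.
|V_P| = √(V_Px² + V_Py²) = 10.717 m/s.

10.7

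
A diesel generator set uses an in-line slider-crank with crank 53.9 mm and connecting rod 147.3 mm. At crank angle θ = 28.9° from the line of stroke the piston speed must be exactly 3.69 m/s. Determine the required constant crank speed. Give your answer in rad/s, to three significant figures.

107

For an in-line slider-crank, |v_piston| = rω|sinθ|·[1 + r cosθ/√(L² − r² sin²θ)].
With r = 0.0539 m, L = 0.1473 m, θ = 28.9°: the bracketed kinematic factor |dx/dθ| = 0.034527 m.
ω = v/|dx/dθ| = 3.69/0.034527 = 106.87 rad/s.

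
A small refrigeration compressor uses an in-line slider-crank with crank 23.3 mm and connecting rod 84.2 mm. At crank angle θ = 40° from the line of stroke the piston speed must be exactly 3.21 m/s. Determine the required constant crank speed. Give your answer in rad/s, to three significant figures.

176

For an in-line slider-crank, |v_piston| = rω|sinθ|·[1 + r cosθ/√(L² − r² sin²θ)].
With r = 0.0233 m, L = 0.0842 m, θ = 40°: the bracketed kinematic factor |dx/dθ| = 0.018203 m.
ω = v/|dx/dθ| = 3.21/0.018203 = 176.34 rad/s.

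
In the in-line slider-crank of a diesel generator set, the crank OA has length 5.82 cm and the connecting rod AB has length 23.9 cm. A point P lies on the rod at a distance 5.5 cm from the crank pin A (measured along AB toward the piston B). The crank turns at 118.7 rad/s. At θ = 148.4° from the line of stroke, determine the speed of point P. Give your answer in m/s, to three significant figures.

5.69

ω = 118.7 rad/s.  Crank-pin speed |V_A| = rω = 6.9083 m/s, perpendicular to OA.
Rod angle: sinφ = −(r/L) sinθ ⇒ φ = -7.331°; ω_rod = −rω cosθ/√(L²−r²sin²θ) = +24.822 rad/s.
V_P = V_A + ω_rod × AP, with AP = 0.055 m along the rod.
Components: V_Px = −rω sinθ − a·ω_rod·sinφ = -3.4457 m/s;  V_Py = rω cosθ + a·ω_rod·cosφ = -4.53 m/s.
|V_P| = √(V_Px² + V_Py²) = 5.6915 m/s.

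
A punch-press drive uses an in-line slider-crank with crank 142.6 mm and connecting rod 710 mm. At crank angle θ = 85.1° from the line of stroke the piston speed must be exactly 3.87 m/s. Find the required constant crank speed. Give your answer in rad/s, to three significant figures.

26.8

For an in-line slider-crank, |v_piston| = rω|sinθ|·[1 + r cosθ/√(L² − r² sin²θ)].
With r = 0.1426 m, L = 0.71 m, θ = 85.1°: the bracketed kinematic factor |dx/dθ| = 0.14457 m.
ω = v/|dx/dθ| = 3.87/0.14457 = 26.77 rad/s.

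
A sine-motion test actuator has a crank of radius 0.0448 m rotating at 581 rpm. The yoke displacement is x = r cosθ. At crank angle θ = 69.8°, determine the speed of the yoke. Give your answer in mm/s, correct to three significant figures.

2560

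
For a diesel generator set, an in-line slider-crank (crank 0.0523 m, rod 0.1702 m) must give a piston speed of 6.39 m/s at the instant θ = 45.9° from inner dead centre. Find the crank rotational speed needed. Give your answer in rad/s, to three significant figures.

For an in-line slider-crank, |v_piston| = rω|sinθ|·[1 + r cosθ/√(L² − r² sin²θ)].
With r = 0.0523 m, L = 0.1702 m, θ = 45.9°: the bracketed kinematic factor |dx/dθ| = 0.045793 m.
ω = v/|dx/dθ| = 6.39/0.045793 = 139.54 rad/s.

140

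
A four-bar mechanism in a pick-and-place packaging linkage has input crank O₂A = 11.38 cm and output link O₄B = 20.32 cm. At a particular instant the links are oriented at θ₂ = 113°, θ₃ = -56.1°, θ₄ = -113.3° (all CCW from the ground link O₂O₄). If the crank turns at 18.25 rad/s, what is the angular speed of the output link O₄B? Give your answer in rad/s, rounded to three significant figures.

ω₂ = 18.25 rad/s
Differentiating the loop-closure r₂e^{iθ₂}+r₃e^{iθ₃}=r₁+r₄e^{iθ₄} gives r₂ω₂e^{iθ₂}+r₃ω₃e^{iθ₃}=r₄ω₄e^{iθ₄}.
Eliminating the other unknown: ω₄ = r₂ω₂ sin(θ₂−θ₃) / [r₄ sin(θ₄−θ₃)].
Numerator sine = +0.18910; denominator sine = -0.84057.
Result = 0.1138·18.25·(+0.18910) / (0.2032·(-0.84057)) = -2.2993 rad/s; magnitude 2.2993 rad/s.

2.30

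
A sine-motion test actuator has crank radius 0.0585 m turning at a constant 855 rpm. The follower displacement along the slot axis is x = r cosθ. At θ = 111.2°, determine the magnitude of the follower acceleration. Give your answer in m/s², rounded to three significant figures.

170

ω = 89.54 rad/s (from 855 rpm).
x = r cosθ ⇒ ẍ = −rω² cosθ (ω constant).
|a| = rω²|cosθ| = 0.0585·(89.54)²·|cos 111.2°| = 169.59 m/s².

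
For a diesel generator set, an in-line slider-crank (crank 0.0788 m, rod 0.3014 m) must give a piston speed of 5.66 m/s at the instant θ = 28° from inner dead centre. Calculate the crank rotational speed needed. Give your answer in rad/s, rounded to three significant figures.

For an in-line slider-crank, |v_piston| = rω|sinθ|·[1 + r cosθ/√(L² − r² sin²θ)].
With r = 0.0788 m, L = 0.3014 m, θ = 28°: the bracketed kinematic factor |dx/dθ| = 0.045599 m.
ω = v/|dx/dθ| = 5.66/0.045599 = 124.12 rad/s.

124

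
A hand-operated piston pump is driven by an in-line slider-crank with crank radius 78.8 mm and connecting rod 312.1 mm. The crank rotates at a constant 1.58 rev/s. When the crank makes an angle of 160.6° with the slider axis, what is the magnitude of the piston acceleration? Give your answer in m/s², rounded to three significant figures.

ω = 2π·1.58 = 9.927 rad/s
x(θ) = r cosθ + √(L² − r² sin²θ); with ω constant, a = ω²·d²x/dθ².
d²x/dθ² = −r cosθ − r²(cos2θ)/√u − r⁴ sin²2θ/(4u^{3/2}),  u = L² − r² sin²θ = 0.0967213 m².
Substituting r = 0.0788 m, L = 0.3121 m, θ = 160.6°: d²x/dθ² = +0.05864 m.
a = ω²·d²x/dθ² = (9.927)²·(+0.05864) = +5.7792 m/s²;  |a| = 5.7792 m/s².

5.78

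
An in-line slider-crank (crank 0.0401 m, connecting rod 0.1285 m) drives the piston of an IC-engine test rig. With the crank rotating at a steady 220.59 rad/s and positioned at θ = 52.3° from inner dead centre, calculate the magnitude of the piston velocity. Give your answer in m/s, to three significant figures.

8.38

ω = 220.6 rad/s
For an in-line slider-crank, x = r cosθ + √(L² − r² sin²θ), so v = −rω sinθ·[1 + r cosθ/√(L² − r² sin²θ)].
With r = 0.0401 m, L = 0.1285 m, θ = 52.3°: √(L² − r² sin²θ) = 0.12452 m.
v = −0.0401·220.6·0.79122·[1 + 0.0401·0.61153/0.12452] = -8.3772 m/s.
|v| = 8.3772 m/s.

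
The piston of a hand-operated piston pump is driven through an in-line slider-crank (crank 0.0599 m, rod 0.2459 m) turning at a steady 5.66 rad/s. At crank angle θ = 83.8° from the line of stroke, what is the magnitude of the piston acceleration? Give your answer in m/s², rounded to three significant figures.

0.263

ω = 5.66 rad/s
x(θ) = r cosθ + √(L² − r² sin²θ); with ω constant, a = ω²·d²x/dθ².
d²x/dθ² = −r cosθ − r²(cos2θ)/√u − r⁴ sin²2θ/(4u^{3/2}),  u = L² − r² sin²θ = 0.0569207 m².
Substituting r = 0.0599 m, L = 0.2459 m, θ = 83.8°: d²x/dθ² = +0.0082081 m.
a = ω²·d²x/dθ² = (5.66)²·(+0.0082081) = +0.26295 m/s²;  |a| = 0.26295 m/s².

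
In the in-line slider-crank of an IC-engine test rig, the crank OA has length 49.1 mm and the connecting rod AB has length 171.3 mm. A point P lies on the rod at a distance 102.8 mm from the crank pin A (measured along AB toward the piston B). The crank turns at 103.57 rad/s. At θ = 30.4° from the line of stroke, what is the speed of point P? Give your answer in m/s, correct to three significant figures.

ω = 103.6 rad/s.  Crank-pin speed |V_A| = rω = 5.0853 m/s, perpendicular to OA.
Rod angle: sinφ = −(r/L) sinθ ⇒ φ = -8.340°; ω_rod = −rω cosθ/√(L²−r²sin²θ) = -25.879 rad/s.
V_P = V_A + ω_rod × AP, with AP = 0.1028 m along the rod.
Components: V_Px = −rω sinθ − a·ω_rod·sinφ = -2.9592 m/s;  V_Py = rω cosθ + a·ω_rod·cosφ = +1.7539 m/s.
|V_P| = √(V_Px² + V_Py²) = 3.4399 m/s.

3.44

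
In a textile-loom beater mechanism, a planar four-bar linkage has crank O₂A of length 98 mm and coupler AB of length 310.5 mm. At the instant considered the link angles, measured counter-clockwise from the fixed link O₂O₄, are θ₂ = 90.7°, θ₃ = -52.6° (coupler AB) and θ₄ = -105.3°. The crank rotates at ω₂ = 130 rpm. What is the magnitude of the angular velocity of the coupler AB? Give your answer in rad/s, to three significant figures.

ω₂ = 13.61 rad/s (from 130 rpm).
Differentiating the loop-closure r₂e^{iθ₂}+r₃e^{iθ₃}=r₁+r₄e^{iθ₄} gives r₂ω₂e^{iθ₂}+r₃ω₃e^{iθ₃}=r₄ω₄e^{iθ₄}.
Eliminating the other unknown: ω₃ = r₂ω₂ sin(θ₄−θ₂) / [r₃ sin(θ₃−θ₄)].
Numerator sine = +0.27564; denominator sine = +0.79547.
Result = 0.098·13.61·(+0.27564) / (0.3105·(+0.79547)) = +1.4888 rad/s; magnitude 1.4888 rad/s.

1.49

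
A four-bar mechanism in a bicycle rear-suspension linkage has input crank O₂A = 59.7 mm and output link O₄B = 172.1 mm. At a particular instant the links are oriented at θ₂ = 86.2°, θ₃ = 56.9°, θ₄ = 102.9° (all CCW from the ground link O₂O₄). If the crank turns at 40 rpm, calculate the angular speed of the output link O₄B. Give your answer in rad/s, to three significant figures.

0.989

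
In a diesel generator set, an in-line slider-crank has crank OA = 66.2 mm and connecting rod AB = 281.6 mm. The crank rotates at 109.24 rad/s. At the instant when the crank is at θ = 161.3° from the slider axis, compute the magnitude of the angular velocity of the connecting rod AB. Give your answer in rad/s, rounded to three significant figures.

24.4

ω = 109.2 rad/s
The rod makes angle φ with the slider axis where L sinφ = r sinθ; differentiating, L cosφ·φ̇ = r ω cosθ.
L cosφ = √(L² − r² sin²θ) = 0.2808 m.
|ω_rod| = r ω |cosθ| / √(L² − r² sin²θ) = 0.0662·109.2·0.94721/0.2808 = 24.394 rad/s.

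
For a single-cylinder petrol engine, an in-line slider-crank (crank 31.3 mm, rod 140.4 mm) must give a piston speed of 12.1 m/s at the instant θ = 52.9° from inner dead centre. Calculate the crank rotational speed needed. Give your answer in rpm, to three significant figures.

4070

For an in-line slider-crank, |v_piston| = rω|sinθ|·[1 + r cosθ/√(L² − r² sin²θ)].
With r = 0.0313 m, L = 0.1404 m, θ = 52.9°: the bracketed kinematic factor |dx/dθ| = 0.028376 m.
ω = v/|dx/dθ| = 12.1/0.028376 = 426.42 rad/s.
N = 60ω/(2π) = 4072 rpm.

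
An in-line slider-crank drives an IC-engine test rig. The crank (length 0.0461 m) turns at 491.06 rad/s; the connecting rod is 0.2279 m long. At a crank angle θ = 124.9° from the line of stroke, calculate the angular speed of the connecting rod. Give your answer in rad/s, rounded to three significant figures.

ω = 491.1 rad/s
The rod makes angle φ with the slider axis where L sinφ = r sinθ; differentiating, L cosφ·φ̇ = r ω cosθ.
L cosφ = √(L² − r² sin²θ) = 0.22474 m.
|ω_rod| = r ω |cosθ| / √(L² − r² sin²θ) = 0.0461·491.1·0.57215/0.22474 = 57.631 rad/s.

57.6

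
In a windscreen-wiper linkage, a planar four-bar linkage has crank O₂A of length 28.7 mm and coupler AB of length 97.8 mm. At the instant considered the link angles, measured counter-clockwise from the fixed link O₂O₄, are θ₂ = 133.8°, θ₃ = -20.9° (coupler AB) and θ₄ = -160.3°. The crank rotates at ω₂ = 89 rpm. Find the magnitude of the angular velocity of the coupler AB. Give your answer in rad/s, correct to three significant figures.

3.84

ω₂ = 9.32 rad/s (from 89 rpm).
Differentiating the loop-closure r₂e^{iθ₂}+r₃e^{iθ₃}=r₁+r₄e^{iθ₄} gives r₂ω₂e^{iθ₂}+r₃ω₃e^{iθ₃}=r₄ω₄e^{iθ₄}.
Eliminating the other unknown: ω₃ = r₂ω₂ sin(θ₄−θ₂) / [r₃ sin(θ₃−θ₄)].
Numerator sine = +0.91283; denominator sine = +0.65077.
Result = 0.0287·9.32·(+0.91283) / (0.0978·(+0.65077)) = +3.8364 rad/s; magnitude 3.8364 rad/s.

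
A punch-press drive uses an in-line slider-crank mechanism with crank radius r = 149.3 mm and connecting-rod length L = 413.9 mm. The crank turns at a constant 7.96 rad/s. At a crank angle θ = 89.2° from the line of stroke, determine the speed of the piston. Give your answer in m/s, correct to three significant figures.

1.19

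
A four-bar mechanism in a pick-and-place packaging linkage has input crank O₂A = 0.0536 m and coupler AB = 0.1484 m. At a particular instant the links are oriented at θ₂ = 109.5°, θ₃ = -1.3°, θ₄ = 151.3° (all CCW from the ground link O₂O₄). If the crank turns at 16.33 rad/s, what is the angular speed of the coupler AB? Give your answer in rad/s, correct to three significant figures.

ω₂ = 16.33 rad/s
Differentiating the loop-closure r₂e^{iθ₂}+r₃e^{iθ₃}=r₁+r₄e^{iθ₄} gives r₂ω₂e^{iθ₂}+r₃ω₃e^{iθ₃}=r₄ω₄e^{iθ₄}.
Eliminating the other unknown: ω₃ = r₂ω₂ sin(θ₄−θ₂) / [r₃ sin(θ₃−θ₄)].
Numerator sine = +0.66653; denominator sine = -0.46020.
Result = 0.0536·16.33·(+0.66653) / (0.1484·(-0.46020)) = -8.5426 rad/s; magnitude 8.5426 rad/s.

8.54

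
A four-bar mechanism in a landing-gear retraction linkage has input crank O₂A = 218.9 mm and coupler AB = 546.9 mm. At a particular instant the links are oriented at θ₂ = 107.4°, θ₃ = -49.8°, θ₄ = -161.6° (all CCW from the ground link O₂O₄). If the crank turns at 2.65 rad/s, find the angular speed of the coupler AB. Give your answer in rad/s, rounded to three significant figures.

ω₂ = 2.65 rad/s
Differentiating the loop-closure r₂e^{iθ₂}+r₃e^{iθ₃}=r₁+r₄e^{iθ₄} gives r₂ω₂e^{iθ₂}+r₃ω₃e^{iθ₃}=r₄ω₄e^{iθ₄}.
Eliminating the other unknown: ω₃ = r₂ω₂ sin(θ₄−θ₂) / [r₃ sin(θ₃−θ₄)].
Numerator sine = +0.99985; denominator sine = +0.92849.
Result = 0.2189·2.65·(+0.99985) / (0.5469·(+0.92849)) = +1.1422 rad/s; magnitude 1.1422 rad/s.

1.14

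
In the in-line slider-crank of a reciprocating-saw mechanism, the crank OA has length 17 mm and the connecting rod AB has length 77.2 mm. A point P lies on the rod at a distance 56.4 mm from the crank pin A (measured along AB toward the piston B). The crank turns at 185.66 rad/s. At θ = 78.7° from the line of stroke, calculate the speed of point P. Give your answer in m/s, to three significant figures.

3.20

ω = 185.7 rad/s.  Crank-pin speed |V_A| = rω = 3.1562 m/s, perpendicular to OA.
Rod angle: sinφ = −(r/L) sinθ ⇒ φ = -12.471°; ω_rod = −rω cosθ/√(L²−r²sin²θ) = -8.2046 rad/s.
V_P = V_A + ω_rod × AP, with AP = 0.0564 m along the rod.
Components: V_Px = −rω sinθ − a·ω_rod·sinφ = -3.195 m/s;  V_Py = rω cosθ + a·ω_rod·cosφ = +0.16663 m/s.
|V_P| = √(V_Px² + V_Py²) = 3.1993 m/s.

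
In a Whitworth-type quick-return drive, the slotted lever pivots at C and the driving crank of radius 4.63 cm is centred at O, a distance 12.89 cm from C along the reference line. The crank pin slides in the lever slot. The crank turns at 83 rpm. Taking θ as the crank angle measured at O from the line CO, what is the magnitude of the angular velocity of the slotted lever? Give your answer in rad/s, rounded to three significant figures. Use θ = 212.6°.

ω = 8.692 rad/s (from 83 rpm).
Crank pin A relative to C: A = (d + r cosθ, r sinθ); lever angle φ = atan2(r sinθ, d + r cosθ).
Differentiating tanφ: φ̇ = rω(d cosθ + r)/(d² + r² + 2dr cosθ).
d² + r² + 2dr cosθ = |CA|² = 0.00870327 m²;  d cosθ + r = -0.062292 m.
|ω_lever| = |0.0463·8.692·-0.062292| / 0.00870327 = 2.8803 rad/s.

2.88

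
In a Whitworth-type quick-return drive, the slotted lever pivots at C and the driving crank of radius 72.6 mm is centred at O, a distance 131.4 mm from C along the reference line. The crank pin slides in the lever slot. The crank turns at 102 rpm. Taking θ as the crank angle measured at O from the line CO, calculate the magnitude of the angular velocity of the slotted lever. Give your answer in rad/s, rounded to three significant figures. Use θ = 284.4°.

ω = 10.68 rad/s (from 102 rpm).
Crank pin A relative to C: A = (d + r cosθ, r sinθ); lever angle φ = atan2(r sinθ, d + r cosθ).
Differentiating tanφ: φ̇ = rω(d cosθ + r)/(d² + r² + 2dr cosθ).
d² + r² + 2dr cosθ = |CA|² = 0.0272815 m²;  d cosθ + r = +0.10528 m.
|ω_lever| = |0.0726·10.68·+0.10528| / 0.0272815 = 2.9925 rad/s.

2.99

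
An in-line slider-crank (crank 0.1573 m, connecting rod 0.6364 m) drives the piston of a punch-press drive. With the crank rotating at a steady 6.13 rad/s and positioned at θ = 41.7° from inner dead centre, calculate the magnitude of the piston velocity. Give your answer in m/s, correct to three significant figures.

ω = 6.13 rad/s
For an in-line slider-crank, x = r cosθ + √(L² − r² sin²θ), so v = −rω sinθ·[1 + r cosθ/√(L² − r² sin²θ)].
With r = 0.1573 m, L = 0.6364 m, θ = 41.7°: √(L² − r² sin²θ) = 0.62774 m.
v = −0.1573·6.13·0.66523·[1 + 0.1573·0.74664/0.62774] = -0.76146 m/s.
|v| = 0.76146 m/s.

0.761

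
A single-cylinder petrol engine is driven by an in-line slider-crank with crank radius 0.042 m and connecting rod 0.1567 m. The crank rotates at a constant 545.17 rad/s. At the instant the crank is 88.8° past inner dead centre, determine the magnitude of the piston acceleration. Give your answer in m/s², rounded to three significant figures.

ω = 545.2 rad/s
x(θ) = r cosθ + √(L² − r² sin²θ); with ω constant, a = ω²·d²x/dθ².
d²x/dθ² = −r cosθ − r²(cos2θ)/√u − r⁴ sin²2θ/(4u^{3/2}),  u = L² − r² sin²θ = 0.0227917 m².
Substituting r = 0.042 m, L = 0.1567 m, θ = 88.8°: d²x/dθ² = +0.010794 m.
a = ω²·d²x/dθ² = (545.2)²·(+0.010794) = +3208.2 m/s²;  |a| = 3208.2 m/s².

3210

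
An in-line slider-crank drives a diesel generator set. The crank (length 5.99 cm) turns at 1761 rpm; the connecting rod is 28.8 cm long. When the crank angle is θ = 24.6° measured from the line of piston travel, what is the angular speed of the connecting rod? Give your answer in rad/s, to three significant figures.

35.0

ω = 184.4 rad/s (converted from 1761 rpm).
The rod makes angle φ with the slider axis where L sinφ = r sinθ; differentiating, L cosφ·φ̇ = r ω cosθ.
L cosφ = √(L² − r² sin²θ) = 0.28692 m.
|ω_rod| = r ω |cosθ| / √(L² − r² sin²θ) = 0.0599·184.4·0.90924/0.28692 = 35.005 rad/s.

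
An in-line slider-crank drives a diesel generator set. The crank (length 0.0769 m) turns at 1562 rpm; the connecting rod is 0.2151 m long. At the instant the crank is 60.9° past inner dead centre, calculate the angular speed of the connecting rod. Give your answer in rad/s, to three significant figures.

ω = 163.6 rad/s (converted from 1562 rpm).
The rod makes angle φ with the slider axis where L sinφ = r sinθ; differentiating, L cosφ·φ̇ = r ω cosθ.
L cosφ = √(L² − r² sin²θ) = 0.20434 m.
|ω_rod| = r ω |cosθ| / √(L² − r² sin²θ) = 0.0769·163.6·0.48634/0.20434 = 29.938 rad/s.

29.9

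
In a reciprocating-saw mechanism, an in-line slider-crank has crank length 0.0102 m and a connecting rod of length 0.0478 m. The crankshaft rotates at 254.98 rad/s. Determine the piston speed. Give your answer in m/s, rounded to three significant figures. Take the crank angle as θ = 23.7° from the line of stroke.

ω = 255 rad/s
For an in-line slider-crank, x = r cosθ + √(L² − r² sin²θ), so v = −rω sinθ·[1 + r cosθ/√(L² − r² sin²θ)].
With r = 0.0102 m, L = 0.0478 m, θ = 23.7°: √(L² − r² sin²θ) = 0.047624 m.
v = −0.0102·255·0.40195·[1 + 0.0102·0.91566/0.047624] = -1.2504 m/s.
|v| = 1.2504 m/s.

1.25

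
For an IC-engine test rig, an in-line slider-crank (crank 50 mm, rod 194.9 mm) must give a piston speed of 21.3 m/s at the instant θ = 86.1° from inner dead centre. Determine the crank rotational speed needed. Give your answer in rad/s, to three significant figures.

419

For an in-line slider-crank, |v_piston| = rω|sinθ|·[1 + r cosθ/√(L² − r² sin²θ)].
With r = 0.05 m, L = 0.1949 m, θ = 86.1°: the bracketed kinematic factor |dx/dθ| = 0.050785 m.
ω = v/|dx/dθ| = 21.3/0.050785 = 419.42 rad/s.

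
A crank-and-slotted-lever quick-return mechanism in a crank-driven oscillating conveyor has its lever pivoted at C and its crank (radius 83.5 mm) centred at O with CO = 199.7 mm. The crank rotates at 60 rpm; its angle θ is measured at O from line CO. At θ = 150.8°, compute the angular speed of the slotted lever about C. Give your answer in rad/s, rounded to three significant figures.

2.69

ω = 6.283 rad/s (from 60 rpm).
Crank pin A relative to C: A = (d + r cosθ, r sinθ); lever angle φ = atan2(r sinθ, d + r cosθ).
Differentiating tanφ: φ̇ = rω(d cosθ + r)/(d² + r² + 2dr cosθ).
d² + r² + 2dr cosθ = |CA|² = 0.0177405 m²;  d cosθ + r = -0.090823 m.
|ω_lever| = |0.0835·6.283·-0.090823| / 0.0177405 = 2.6859 rad/s.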